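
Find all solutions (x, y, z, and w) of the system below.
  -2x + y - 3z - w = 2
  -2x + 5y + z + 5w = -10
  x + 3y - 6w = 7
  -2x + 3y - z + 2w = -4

infinitely many solutions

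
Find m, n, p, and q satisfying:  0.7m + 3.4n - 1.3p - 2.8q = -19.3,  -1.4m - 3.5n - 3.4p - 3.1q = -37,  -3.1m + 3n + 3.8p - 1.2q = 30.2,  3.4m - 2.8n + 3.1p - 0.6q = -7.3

m = -4, n = 2, p = 5, q = 6

Row-reduce the augmented matrix:
R1 ← R1 / (7/10).
R2 ← R2 + 7/5·R1.
R3 ← R3 + 31/10·R1.
R4 ← R4 − 17/5·R1.
R2 ← R2 / (33/10).
R1 ← R1 − 34/7·R2.
R3 ← R3 − 632/35·R2.
R4 ← R4 + 676/35·R2.
R3 ← R3 / (23773/770).
R1 ← R1 − 537/77·R3.
R2 ← R2 + 20/11·R3.
R4 ← R4 + 19791/770·R3.
R4 ← R4 / (-228463/23773).
R1 ← R1 − 26718/23773·R4.
R2 ← R2 + 15067/23773·R4.
R3 ← R3 − 26184/23773·R4.
Reading off the reduced rows gives m = -4, n = 2, p = 5, q = 6.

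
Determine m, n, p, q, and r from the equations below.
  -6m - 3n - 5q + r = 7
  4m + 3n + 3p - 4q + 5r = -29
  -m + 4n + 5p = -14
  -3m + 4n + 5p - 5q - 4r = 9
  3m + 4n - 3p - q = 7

Row-reduce the augmented matrix:
R1 ← R1 / (-6).
R2 ← R2 − 4·R1.
R3 ← R3 + 1·R1.
R4 ← R4 + 3·R1.
R5 ← R5 − 3·R1.
R1 ← R1 − 1/2·R2.
R3 ← R3 − 9/2·R2.
R4 ← R4 − 11/2·R2.
R5 ← R5 − 5/2·R2.
R3 ← R3 / (-17/2).
R1 ← R1 + 3/2·R3.
R2 ← R2 − 3·R3.
R4 ← R4 + 23/2·R3.
R5 ← R5 + 21/2·R3.
R4 ← R4 / (-135/17).
R1 ← R1 + 25/17·R4.
R2 ← R2 − 235/51·R4.
R3 ← R3 + 203/51·R4.
R5 ← R5 + 1375/51·R4.
R5 ← R5 / (1720/81).
R1 ← R1 − 46/27·R5.
R2 ← R2 + 319/81·R5.
R3 ← R3 − 1414/405·R5.
R4 ← R4 − 16/135·R5.
Reading off the reduced rows gives m = -1, n = 0, p = -3, q = -1, r = -4.

m = -1, n = 0, p = -3, q = -1, r = -4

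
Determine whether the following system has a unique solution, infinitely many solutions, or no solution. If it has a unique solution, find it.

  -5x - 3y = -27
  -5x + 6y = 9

x = 3, y = 4

Row-reduce the augmented matrix:
R1 ← R1 / (-5).
R2 ← R2 + 5·R1.
R2 ← R2 / (9).
R1 ← R1 − 3/5·R2.
Reading off the reduced rows gives x = 3, y = 4.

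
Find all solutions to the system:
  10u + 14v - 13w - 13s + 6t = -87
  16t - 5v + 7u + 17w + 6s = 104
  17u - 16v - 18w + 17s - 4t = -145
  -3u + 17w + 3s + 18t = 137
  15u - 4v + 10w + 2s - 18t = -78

u = -4, v = -6, w = 4, s = -5, t = 4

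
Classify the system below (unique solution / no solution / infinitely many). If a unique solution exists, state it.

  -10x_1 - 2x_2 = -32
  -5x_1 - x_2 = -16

Row-reduce:
R1 ← R1 / (-10).
R2 ← R2 + 5·R1.
Rank is 1 with 2 unknowns, leaving x_2 free.

infinitely many solutions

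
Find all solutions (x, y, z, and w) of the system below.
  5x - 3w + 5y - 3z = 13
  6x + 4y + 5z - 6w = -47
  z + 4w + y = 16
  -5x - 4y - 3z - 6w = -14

Row-reduce the augmented matrix:
R1 ← R1 / (5).
R2 ← R2 − 6·R1.
R4 ← R4 + 5·R1.
R2 ← R2 / (-2).
R1 ← R1 − 1·R2.
R3 ← R3 − 1·R2.
R4 ← R4 − 1·R2.
R3 ← R3 / (53/10).
R1 ← R1 − 37/10·R3.
R2 ← R2 + 43/10·R3.
R4 ← R4 + 17/10·R3.
R4 ← R4 / (-493/53).
R1 ← R1 + 199/53·R4.
R2 ← R2 − 184/53·R4.
R3 ← R3 − 28/53·R4.
Reading off the reduced rows gives x = -3, y = 5, z = -5, w = 4.

x = -3, y = 5, z = -5, w = 4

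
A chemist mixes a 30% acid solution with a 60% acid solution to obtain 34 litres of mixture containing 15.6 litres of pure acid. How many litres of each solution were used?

Let a = litres of solution A, b = litres of solution B.
  a + b = 34
  (3/10)a + (3/5)b = 78/5
From equation 1: a = 34 − b.
Substitute into equation 2 and solve: b = 18.
Then a = 16.

litres of solution A: 16, litres of solution B: 18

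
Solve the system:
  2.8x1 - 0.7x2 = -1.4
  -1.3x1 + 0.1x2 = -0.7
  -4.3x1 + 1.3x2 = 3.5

x1 = 1, x2 = 6

Row-reduce the augmented matrix:
R1 ← R1 / (14/5).
R2 ← R2 + 13/10·R1.
R3 ← R3 + 43/10·R1.
R2 ← R2 / (-9/40).
R1 ← R1 + 1/4·R2.
R3 ← R3 − 9/40·R2.
R3 reduces to 0 = 0, so the extra equation is consistent.
Reading off the reduced rows gives x1 = 1, x2 = 6.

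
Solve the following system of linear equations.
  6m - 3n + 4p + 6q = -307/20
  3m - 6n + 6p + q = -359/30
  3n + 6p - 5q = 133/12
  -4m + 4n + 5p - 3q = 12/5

m = 7/5, n = 5/4, p = -1, q = -8/3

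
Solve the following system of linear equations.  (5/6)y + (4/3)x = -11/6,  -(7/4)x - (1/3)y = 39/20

Row-reduce the augmented matrix:
R1 ← R1 / (4/3).
R2 ← R2 + 7/4·R1.
R2 ← R2 / (73/96).
R1 ← R1 − 5/8·R2.
Reading off the reduced rows gives x = -1, y = -3/5.

x = -1, y = -3/5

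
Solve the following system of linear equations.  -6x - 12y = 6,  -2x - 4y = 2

Row-reduce:
R1 ← R1 / (-6).
R2 ← R2 + 2·R1.
Rank is 1 with 2 unknowns, leaving y free.

infinitely many solutions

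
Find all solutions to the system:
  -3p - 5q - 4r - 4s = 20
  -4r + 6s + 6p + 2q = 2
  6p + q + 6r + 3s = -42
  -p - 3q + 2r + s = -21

p = -1, q = 3, r = -5, s = -3

Row-reduce the augmented matrix:
R1 ← R1 / (-3).
R2 ← R2 − 6·R1.
R3 ← R3 − 6·R1.
R4 ← R4 + 1·R1.
R2 ← R2 / (-8).
R1 ← R1 − 5/3·R2.
R3 ← R3 + 9·R2.
R4 ← R4 + 4/3·R2.
R3 ← R3 / (23/2).
R1 ← R1 + 7/6·R3.
R2 ← R2 − 3/2·R3.
R4 ← R4 − 16/3·R3.
R4 ← R4 / (272/69).
R1 ← R1 − 44/69·R4.
R2 ← R2 − 14/23·R4.
R3 ← R3 + 11/46·R4.
Reading off the reduced rows gives p = -1, q = 3, r = -5, s = -3.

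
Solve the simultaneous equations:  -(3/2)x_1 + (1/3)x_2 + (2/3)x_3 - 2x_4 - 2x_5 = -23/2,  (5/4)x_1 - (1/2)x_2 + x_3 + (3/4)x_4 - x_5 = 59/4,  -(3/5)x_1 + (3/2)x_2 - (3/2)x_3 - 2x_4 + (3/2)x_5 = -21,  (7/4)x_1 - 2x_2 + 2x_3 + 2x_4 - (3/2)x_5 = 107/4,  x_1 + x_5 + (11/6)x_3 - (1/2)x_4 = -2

Row-reduce the augmented matrix:
R1 ← R1 / (-3/2).
R2 ← R2 − 5/4·R1.
R3 ← R3 + 3/5·R1.
R4 ← R4 − 7/4·R1.
R5 ← R5 − 1·R1.
R2 ← R2 / (-2/9).
R1 ← R1 + 2/9·R2.
R3 ← R3 − 41/30·R2.
R4 ← R4 + 29/18·R2.
R5 ← R5 − 2/9·R2.
R3 ← R3 / (39/5).
R1 ← R1 + 2·R3.
R2 ← R2 + 7·R3.
R4 ← R4 + 17/2·R3.
R5 ← R5 − 23/6·R3.
R4 ← R4 / (-1421/1248).
R1 ← R1 − 155/312·R4.
R2 ← R2 + 1255/624·R4.
R3 ← R3 + 547/624·R4.
R5 ← R5 − 2285/3744·R4.
R5 ← R5 / (2437/609).
R1 ← R1 − 90/203·R5.
R2 ← R2 + 181/203·R5.
R3 ← R3 + 388/203·R5.
R4 ← R4 + 24/203·R5.
Reading off the reduced rows gives x_1 = 5, x_2 = 0, x_3 = 0, x_4 = 6, x_5 = -4.

x_1 = 5, x_2 = 0, x_3 = 0, x_4 = 6, x_5 = -4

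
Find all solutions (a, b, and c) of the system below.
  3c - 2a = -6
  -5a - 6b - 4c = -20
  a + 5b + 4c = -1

a = 6, b = -3, c = 2

Row-reduce the augmented matrix:
R1 ← R1 / (-2).
R2 ← R2 + 5·R1.
R3 ← R3 − 1·R1.
R2 ← R2 / (-6).
R3 ← R3 − 5·R2.
R3 ← R3 / (-49/12).
R1 ← R1 + 3/2·R3.
R2 ← R2 − 23/12·R3.
Reading off the reduced rows gives a = 6, b = -3, c = 2.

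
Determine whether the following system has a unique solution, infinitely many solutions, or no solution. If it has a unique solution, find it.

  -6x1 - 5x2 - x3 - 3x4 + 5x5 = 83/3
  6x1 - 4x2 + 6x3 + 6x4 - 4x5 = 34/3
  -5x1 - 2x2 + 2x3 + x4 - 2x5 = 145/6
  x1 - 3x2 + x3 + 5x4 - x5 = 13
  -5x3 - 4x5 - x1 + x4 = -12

Row-reduce the augmented matrix:
R1 ← R1 / (-6).
R2 ← R2 − 6·R1.
R3 ← R3 + 5·R1.
R4 ← R4 − 1·R1.
R5 ← R5 + 1·R1.
R2 ← R2 / (-9).
R1 ← R1 − 5/6·R2.
R3 ← R3 − 13/6·R2.
R4 ← R4 + 23/6·R2.
R5 ← R5 − 5/6·R2.
R3 ← R3 / (109/27).
R1 ← R1 − 17/27·R3.
R2 ← R2 + 5/9·R3.
R4 ← R4 + 35/27·R3.
R5 ← R5 + 118/27·R3.
R4 ← R4 / (499/109).
R1 ← R1 − 13/109·R4.
R2 ← R2 − 27/109·R4.
R3 ← R3 − 114/109·R4.
R5 ← R5 − 692/109·R4.
R5 ← R5 / (-3840/499).
R1 ← R1 − 124/499·R5.
R2 ← R2 + 395/499·R5.
R3 ← R3 + 448/499·R5.
R4 ← R4 + 272/499·R5.
Reading off the reduced rows gives x1 = -3, x2 = -7/3, x3 = 5/2, x4 = 3/2, x5 = 1.

x1 = -3, x2 = -7/3, x3 = 5/2, x4 = 3/2, x5 = 1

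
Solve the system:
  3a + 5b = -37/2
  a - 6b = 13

a = -2, b = -5/2

From equation 2: a = 13 + 6·b.
Substitute into equation 1 and solve: b = -5/2.
Then a = -2.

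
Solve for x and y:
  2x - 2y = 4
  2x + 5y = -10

Row-reduce the augmented matrix:
R1 ← R1 / (2).
R2 ← R2 − 2·R1.
R2 ← R2 / (7).
R1 ← R1 + 1·R2.
Reading off the reduced rows gives x = 0, y = -2.

x = 0, y = -2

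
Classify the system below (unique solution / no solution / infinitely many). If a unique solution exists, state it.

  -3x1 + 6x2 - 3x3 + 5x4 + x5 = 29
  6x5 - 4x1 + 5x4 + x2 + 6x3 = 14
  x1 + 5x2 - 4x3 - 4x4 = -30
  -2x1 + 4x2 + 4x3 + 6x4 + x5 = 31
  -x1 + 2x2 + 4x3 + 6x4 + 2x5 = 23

Row-reduce the augmented matrix:
R1 ← R1 / (-3).
R2 ← R2 + 4·R1.
R3 ← R3 − 1·R1.
R4 ← R4 + 2·R1.
R5 ← R5 + 1·R1.
R2 ← R2 / (-7).
R1 ← R1 + 2·R2.
R3 ← R3 − 7·R2.
R3 ← R3 / (5).
R1 ← R1 + 13/7·R3.
R2 ← R2 + 10/7·R3.
R4 ← R4 − 6·R3.
R5 ← R5 − 5·R3.
R4 ← R4 / (112/15).
R1 ← R1 + 281/105·R4.
R2 ← R2 + 19/21·R4.
R3 ← R3 + 4/5·R4.
R5 ← R5 − 25/3·R4.
R5 ← R5 / (335/112).
R1 ← R1 + 1443/784·R5.
R2 ← R2 − 59/784·R5.
R3 ← R3 − 11/28·R5.
R4 ← R4 + 85/112·R5.
Reading off the reduced rows gives x1 = -5, x2 = -1, x3 = 0, x4 = 5, x5 = -5.

x1 = -5, x2 = -1, x3 = 0, x4 = 5, x5 = -5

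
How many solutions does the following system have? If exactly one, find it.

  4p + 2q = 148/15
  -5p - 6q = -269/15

Row-reduce the augmented matrix:
R1 ← R1 / (4).
R2 ← R2 + 5·R1.
R2 ← R2 / (-7/2).
R1 ← R1 − 1/2·R2.
Reading off the reduced rows gives p = 5/3, q = 8/5.

p = 5/3, q = 8/5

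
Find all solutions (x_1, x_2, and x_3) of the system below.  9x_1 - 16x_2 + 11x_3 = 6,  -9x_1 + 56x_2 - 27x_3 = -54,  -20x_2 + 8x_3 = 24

infinitely many solutions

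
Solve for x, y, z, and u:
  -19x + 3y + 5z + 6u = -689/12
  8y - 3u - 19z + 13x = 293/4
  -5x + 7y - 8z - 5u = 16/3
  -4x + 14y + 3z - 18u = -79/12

x = 8/3, y = 2/3, z = -7/4, u = 0

Row-reduce the augmented matrix:
R1 ← R1 / (-19).
R2 ← R2 − 13·R1.
R3 ← R3 + 5·R1.
R4 ← R4 + 4·R1.
R2 ← R2 / (191/19).
R1 ← R1 + 3/19·R2.
R3 ← R3 − 118/19·R2.
R4 ← R4 − 254/19·R2.
R3 ← R3 / (59/191).
R1 ← R1 + 97/191·R3.
R2 ← R2 + 296/191·R3.
R4 ← R4 − 4329/191·R3.
R4 ← R4 / (30213/59).
R1 ← R1 + 722/59·R4.
R2 ← R2 + 2143/59·R4.
R3 ← R3 + 1387/59·R4.
Reading off the reduced rows gives x = 8/3, y = 2/3, z = -7/4, u = 0.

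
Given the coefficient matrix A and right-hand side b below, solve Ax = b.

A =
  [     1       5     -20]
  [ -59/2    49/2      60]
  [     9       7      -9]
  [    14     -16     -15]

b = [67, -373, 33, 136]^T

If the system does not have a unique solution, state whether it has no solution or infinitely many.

Row-reduce:
R2 ← R2 + 59/2·R1.
R3 ← R3 − 9·R1.
R4 ← R4 − 14·R1.
R2 ← R2 / (172).
R1 ← R1 − 5·R2.
R3 ← R3 + 38·R2.
R4 ← R4 + 86·R2.
R3 ← R3 / (2318/43).
R1 ← R1 + 395/86·R3.
R2 ← R2 + 265/86·R3.
Row 4 reduces to 0 = -1/4, a contradiction. The system is inconsistent.

no solution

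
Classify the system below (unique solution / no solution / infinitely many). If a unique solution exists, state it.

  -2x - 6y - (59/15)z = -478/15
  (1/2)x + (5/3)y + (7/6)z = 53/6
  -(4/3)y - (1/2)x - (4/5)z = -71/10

Row-reduce:
R1 ← R1 / (-2).
R2 ← R2 − 1/2·R1.
R3 ← R3 + 1/2·R1.
R2 ← R2 / (1/6).
R1 ← R1 − 3·R2.
R3 ← R3 − 1/6·R2.
Rank is 2 with 3 unknowns, leaving z free.

infinitely many solutions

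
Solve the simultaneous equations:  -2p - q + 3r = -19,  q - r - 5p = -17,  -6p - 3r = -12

p = 4, q = -1, r = -4

Row-reduce the augmented matrix:
R1 ← R1 / (-2).
R2 ← R2 + 5·R1.
R3 ← R3 + 6·R1.
R2 ← R2 / (7/2).
R1 ← R1 − 1/2·R2.
R3 ← R3 − 3·R2.
R3 ← R3 / (-33/7).
R1 ← R1 + 2/7·R3.
R2 ← R2 + 17/7·R3.
Reading off the reduced rows gives p = 4, q = -1, r = -4.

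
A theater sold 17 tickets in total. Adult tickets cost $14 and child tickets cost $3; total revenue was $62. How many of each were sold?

adult tickets: 1, child tickets: 16

Let a = adult tickets, c = child tickets.
  a + c = 17
  14a + 3c = 62
From equation 1: a = 17 − c.
Substitute into equation 2 and solve: c = 16.
Then a = 1.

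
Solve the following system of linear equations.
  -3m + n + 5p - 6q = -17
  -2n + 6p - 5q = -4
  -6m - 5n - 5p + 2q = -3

Row-reduce:
R1 ← R1 / (-3).
R3 ← R3 + 6·R1.
R2 ← R2 / (-2).
R1 ← R1 + 1/3·R2.
R3 ← R3 + 7·R2.
R3 ← R3 / (-36).
R1 ← R1 + 8/3·R3.
R2 ← R2 + 3·R3.
Rank is 3 with 4 unknowns, leaving q free.

infinitely many solutions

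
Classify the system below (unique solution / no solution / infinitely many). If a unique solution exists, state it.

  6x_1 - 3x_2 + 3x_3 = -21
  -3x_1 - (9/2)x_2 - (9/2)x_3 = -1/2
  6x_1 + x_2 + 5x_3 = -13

Row-reduce:
R1 ← R1 / (6).
R2 ← R2 + 3·R1.
R3 ← R3 − 6·R1.
R2 ← R2 / (-6).
R1 ← R1 + 1/2·R2.
R3 ← R3 − 4·R2.
Row 3 reduces to 0 = 2/3, a contradiction. The system is inconsistent.

no solution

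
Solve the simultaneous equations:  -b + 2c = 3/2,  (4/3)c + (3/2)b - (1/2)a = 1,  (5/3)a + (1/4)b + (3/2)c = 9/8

Row-reduce the augmented matrix:
Swap R1 and R2.
R1 ← R1 / (-1/2).
R3 ← R3 − 5/3·R1.
R2 ← R2 / (-1).
R1 ← R1 + 3·R2.
R3 ← R3 − 21/4·R2.
R3 ← R3 / (148/9).
R1 ← R1 + 26/3·R3.
R2 ← R2 + 2·R3.
Reading off the reduced rows gives a = 0, b = 0, c = 3/4.

a = 0, b = 0, c = 3/4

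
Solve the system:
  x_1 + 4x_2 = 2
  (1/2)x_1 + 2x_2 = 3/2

Row-reduce:
R2 ← R2 − 1/2·R1.
Row 2 reduces to 0 = 1/2, a contradiction. The system is inconsistent.

no solution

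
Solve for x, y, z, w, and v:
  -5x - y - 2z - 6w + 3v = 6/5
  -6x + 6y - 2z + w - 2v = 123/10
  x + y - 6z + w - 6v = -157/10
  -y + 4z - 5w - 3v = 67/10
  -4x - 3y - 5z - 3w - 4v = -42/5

x = -2, y = 4/5, z = 5/2, w = 1/2, v = 0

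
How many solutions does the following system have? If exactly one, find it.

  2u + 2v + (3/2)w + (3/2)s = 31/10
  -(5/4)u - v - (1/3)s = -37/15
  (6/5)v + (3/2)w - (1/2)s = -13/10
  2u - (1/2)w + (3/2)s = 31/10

u = 0, v = 2, w = -2, s = 7/5

Row-reduce the augmented matrix:
R1 ← R1 / (2).
R2 ← R2 + 5/4·R1.
R4 ← R4 − 2·R1.
R2 ← R2 / (1/4).
R1 ← R1 − 1·R2.
R3 ← R3 − 6/5·R2.
R4 ← R4 + 2·R2.
R3 ← R3 / (-3).
R1 ← R1 + 3·R3.
R2 ← R2 − 15/4·R3.
R4 ← R4 − 11/2·R3.
R4 ← R4 / (-7/5).
R1 ← R1 − 26/15·R4.
R2 ← R2 + 11/6·R4.
R3 ← R3 − 17/15·R4.
Reading off the reduced rows gives u = 0, v = 2, w = -2, s = 7/5.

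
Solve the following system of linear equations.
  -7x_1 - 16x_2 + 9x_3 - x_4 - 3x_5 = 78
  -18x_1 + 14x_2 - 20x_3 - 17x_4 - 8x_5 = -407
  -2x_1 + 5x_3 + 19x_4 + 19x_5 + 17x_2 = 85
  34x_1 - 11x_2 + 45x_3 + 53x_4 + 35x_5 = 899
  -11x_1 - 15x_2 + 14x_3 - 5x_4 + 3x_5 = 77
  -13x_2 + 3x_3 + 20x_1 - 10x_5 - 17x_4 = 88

x_1 = 6, x_2 = -5, x_3 = 6, x_4 = 5, x_5 = 3

Row-reduce the augmented matrix:
R1 ← R1 / (-7).
R2 ← R2 + 18·R1.
R3 ← R3 + 2·R1.
R4 ← R4 − 34·R1.
R5 ← R5 + 11·R1.
R6 ← R6 − 20·R1.
R2 ← R2 / (386/7).
R1 ← R1 − 16/7·R2.
R3 ← R3 − 151/7·R2.
R4 ← R4 + 621/7·R2.
R5 ← R5 − 71/7·R2.
R6 ← R6 + 411/7·R2.
R3 ← R3 / (3726/193).
R1 ← R1 − 97/193·R3.
R2 ← R2 + 151/193·R3.
R4 ← R4 − 3726/193·R3.
R5 ← R5 − 1504/193·R3.
R6 ← R6 + 3324/193·R3.
Swap R4 and R5.
R4 ← R4 / (-40381/3726).
R1 ← R1 − 685/7452·R4.
R2 ← R2 − 5579/7452·R4.
R3 ← R3 − 9623/7452·R4.
R6 ← R6 + 16121/1242·R4.
Swap R5 and R6.
R5 ← R5 / (-28652/40381).
R1 ← R1 + 6617/80762·R5.
R2 ← R2 − 63301/80762·R5.
R3 ← R3 − 80711/80762·R5.
R4 ← R4 − 1094/40381·R5.
R6 reduces to 0 = 0, so the extra equation is consistent.
Reading off the reduced rows gives x_1 = 6, x_2 = -5, x_3 = 6, x_4 = 5, x_5 = 3.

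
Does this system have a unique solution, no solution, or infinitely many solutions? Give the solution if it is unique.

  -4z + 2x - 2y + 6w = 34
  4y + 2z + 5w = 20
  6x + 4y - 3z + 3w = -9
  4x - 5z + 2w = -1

Row-reduce the augmented matrix:
R1 ← R1 / (2).
R3 ← R3 − 6·R1.
R4 ← R4 − 4·R1.
R2 ← R2 / (4).
R1 ← R1 + 1·R2.
R3 ← R3 − 10·R2.
R4 ← R4 − 4·R2.
R3 ← R3 / (4).
R1 ← R1 + 3/2·R3.
R2 ← R2 − 1/2·R3.
R4 ← R4 − 1·R3.
R4 ← R4 / (-65/8).
R1 ← R1 + 97/16·R4.
R2 ← R2 − 75/16·R4.
R3 ← R3 + 55/8·R4.
Reading off the reduced rows gives x = -2, y = -3, z = 1, w = 6.

x = -2, y = -3, z = 1, w = 6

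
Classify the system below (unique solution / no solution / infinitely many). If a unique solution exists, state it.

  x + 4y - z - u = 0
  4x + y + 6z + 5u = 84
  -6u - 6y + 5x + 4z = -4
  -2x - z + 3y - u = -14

Row-reduce the augmented matrix:
R2 ← R2 − 4·R1.
R3 ← R3 − 5·R1.
R4 ← R4 + 2·R1.
R2 ← R2 / (-15).
R1 ← R1 − 4·R2.
R3 ← R3 + 26·R2.
R4 ← R4 − 11·R2.
R3 ← R3 / (-25/3).
R1 ← R1 − 5/3·R3.
R2 ← R2 + 2/3·R3.
R4 ← R4 − 13/3·R3.
R4 ← R4 / (-629/125).
R1 ← R1 + 48/25·R4.
R2 ← R2 − 91/125·R4.
R3 ← R3 − 249/125·R4.
Reading off the reduced rows gives x = 4, y = 2, z = 6, u = 6.

x = 4, y = 2, z = 6, u = 6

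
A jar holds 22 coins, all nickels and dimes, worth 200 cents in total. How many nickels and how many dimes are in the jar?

nickels: 4, dimes: 18

Let n = nickels, d = dimes.
  n + d = 22
  5n + 10d = 200
Row-reduce the augmented matrix:
R2 ← R2 − 5·R1.
R2 ← R2 / (5).
R1 ← R1 − 1·R2.
Reading off the reduced rows gives n = 4, d = 18.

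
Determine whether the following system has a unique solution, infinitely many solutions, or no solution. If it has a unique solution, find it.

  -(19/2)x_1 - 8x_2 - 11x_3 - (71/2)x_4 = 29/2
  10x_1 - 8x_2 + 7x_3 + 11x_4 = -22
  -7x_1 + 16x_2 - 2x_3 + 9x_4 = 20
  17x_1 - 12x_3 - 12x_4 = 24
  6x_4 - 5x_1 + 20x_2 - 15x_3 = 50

no solution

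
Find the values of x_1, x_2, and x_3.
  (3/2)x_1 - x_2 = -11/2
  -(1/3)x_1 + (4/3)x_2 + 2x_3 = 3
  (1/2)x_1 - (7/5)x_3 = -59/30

x_1 = -3, x_2 = 1, x_3 = 1/3

Row-reduce the augmented matrix:
R1 ← R1 / (3/2).
R2 ← R2 + 1/3·R1.
R3 ← R3 − 1/2·R1.
R2 ← R2 / (10/9).
R1 ← R1 + 2/3·R2.
R3 ← R3 − 1/3·R2.
R3 ← R3 / (-2).
R1 ← R1 − 6/5·R3.
R2 ← R2 − 9/5·R3.
Reading off the reduced rows gives x_1 = -3, x_2 = 1, x_3 = 1/3.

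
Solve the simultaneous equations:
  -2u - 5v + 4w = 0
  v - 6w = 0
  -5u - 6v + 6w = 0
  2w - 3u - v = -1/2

Row-reduce:
R1 ← R1 / (-2).
R3 ← R3 + 5·R1.
R4 ← R4 + 3·R1.
R1 ← R1 − 5/2·R2.
R3 ← R3 − 13/2·R2.
R4 ← R4 − 13/2·R2.
R3 ← R3 / (35).
R1 ← R1 − 13·R3.
R2 ← R2 + 6·R3.
R4 ← R4 − 35·R3.
Row 4 reduces to 0 = -1/2, a contradiction. The system is inconsistent.

no solution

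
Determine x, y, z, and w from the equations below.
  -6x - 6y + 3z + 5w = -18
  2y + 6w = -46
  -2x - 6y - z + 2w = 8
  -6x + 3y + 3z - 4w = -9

x = 4, y = -5, z = 2, w = -6

Row-reduce the augmented matrix:
R1 ← R1 / (-6).
R3 ← R3 + 2·R1.
R4 ← R4 + 6·R1.
R2 ← R2 / (2).
R1 ← R1 − 1·R2.
R3 ← R3 + 4·R2.
R4 ← R4 − 9·R2.
R3 ← R3 / (-2).
R1 ← R1 + 1/2·R3.
R4 ← R4 / (-36).
R1 ← R1 + 83/12·R4.
R2 ← R2 − 3·R4.
R3 ← R3 + 37/6·R4.
Reading off the reduced rows gives x = 4, y = -5, z = 2, w = -6.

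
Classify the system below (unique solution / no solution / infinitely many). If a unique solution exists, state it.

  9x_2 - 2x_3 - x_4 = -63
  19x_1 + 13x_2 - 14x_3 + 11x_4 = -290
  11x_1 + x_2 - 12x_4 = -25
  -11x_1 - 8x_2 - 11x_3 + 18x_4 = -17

x_1 = -5, x_2 = -6, x_3 = 6, x_4 = -3

Row-reduce the augmented matrix:
Swap R1 and R2.
R1 ← R1 / (19).
R3 ← R3 − 11·R1.
R4 ← R4 + 11·R1.
R2 ← R2 / (9).
R1 ← R1 − 13/19·R2.
R3 ← R3 + 124/19·R2.
R4 ← R4 + 9/19·R2.
R3 ← R3 / (1138/171).
R1 ← R1 + 100/171·R3.
R2 ← R2 + 2/9·R3.
R4 ← R4 + 365/19·R3.
R4 ← R4 / (-35051/1138).
R1 ← R1 + 582/569·R4.
R2 ← R2 + 426/569·R4.
R3 ← R3 + 3265/1138·R4.
Reading off the reduced rows gives x_1 = -5, x_2 = -6, x_3 = 6, x_4 = -3.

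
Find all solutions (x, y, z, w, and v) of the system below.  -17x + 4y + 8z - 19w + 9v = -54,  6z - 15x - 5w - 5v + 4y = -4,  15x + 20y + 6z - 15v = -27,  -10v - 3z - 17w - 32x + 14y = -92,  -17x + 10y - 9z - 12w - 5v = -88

Row-reduce:
R1 ← R1 / (-17).
R2 ← R2 + 15·R1.
R3 ← R3 − 15·R1.
R4 ← R4 + 32·R1.
R5 ← R5 + 17·R1.
R2 ← R2 / (8/17).
R1 ← R1 + 4/17·R2.
R3 ← R3 − 400/17·R2.
R4 ← R4 − 110/17·R2.
R5 ← R5 − 6·R2.
R3 ← R3 / (66).
R1 ← R1 + 1·R3.
R2 ← R2 + 9/4·R3.
R4 ← R4 + 7/2·R3.
R5 ← R5 + 7/2·R3.
R4 ← R4 / (-2101/12).
R1 ← R1 + 13/6·R4.
R2 ← R2 − 35/8·R4.
R3 ← R3 + 55/6·R4.
R5 ← R5 + 2101/12·R4.
Rank is 4 with 5 unknowns, leaving v free.

infinitely many solutions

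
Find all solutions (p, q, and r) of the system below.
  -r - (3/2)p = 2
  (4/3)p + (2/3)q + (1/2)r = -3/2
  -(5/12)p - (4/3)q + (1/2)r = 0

infinitely many solutions

Row-reduce:
R1 ← R1 / (-3/2).
R2 ← R2 − 4/3·R1.
R3 ← R3 + 5/12·R1.
R2 ← R2 / (2/3).
R3 ← R3 + 4/3·R2.
Rank is 2 with 3 unknowns, leaving r free.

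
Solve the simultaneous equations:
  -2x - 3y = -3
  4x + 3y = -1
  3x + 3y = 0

no solution

Row-reduce:
R1 ← R1 / (-2).
R2 ← R2 − 4·R1.
R3 ← R3 − 3·R1.
R2 ← R2 / (-3).
R1 ← R1 − 3/2·R2.
R3 ← R3 + 3/2·R2.
Row 3 reduces to 0 = -1, a contradiction. The system is inconsistent.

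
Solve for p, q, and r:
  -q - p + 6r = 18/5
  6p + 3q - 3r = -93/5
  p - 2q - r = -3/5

p = -13/5, q = -1, r = 0

Row-reduce the augmented matrix:
R1 ← R1 / (-1).
R2 ← R2 − 6·R1.
R3 ← R3 − 1·R1.
R2 ← R2 / (-3).
R1 ← R1 − 1·R2.
R3 ← R3 + 3·R2.
R3 ← R3 / (-28).
R1 ← R1 − 5·R3.
R2 ← R2 + 11·R3.
Reading off the reduced rows gives p = -13/5, q = -1, r = 0.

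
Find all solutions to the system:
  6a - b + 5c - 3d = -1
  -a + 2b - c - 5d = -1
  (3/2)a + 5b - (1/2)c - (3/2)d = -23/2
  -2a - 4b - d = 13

Row-reduce:
R1 ← R1 / (6).
R2 ← R2 + 1·R1.
R3 ← R3 − 3/2·R1.
R4 ← R4 + 2·R1.
R2 ← R2 / (11/6).
R1 ← R1 + 1/6·R2.
R3 ← R3 − 21/4·R2.
R4 ← R4 + 13/3·R2.
R3 ← R3 / (-14/11).
R1 ← R1 − 9/11·R3.
R2 ← R2 + 1/11·R3.
R4 ← R4 − 14/11·R3.
Row 4 reduces to 0 = 2, a contradiction. The system is inconsistent.

no solution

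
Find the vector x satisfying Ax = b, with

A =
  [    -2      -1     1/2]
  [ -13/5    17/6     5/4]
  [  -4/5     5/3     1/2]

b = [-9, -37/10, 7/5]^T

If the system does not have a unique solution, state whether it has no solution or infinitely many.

no solution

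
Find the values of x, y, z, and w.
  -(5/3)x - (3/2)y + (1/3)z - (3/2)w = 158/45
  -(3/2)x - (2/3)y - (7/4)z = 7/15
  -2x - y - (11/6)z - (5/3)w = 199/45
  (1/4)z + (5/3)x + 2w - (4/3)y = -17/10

Row-reduce the augmented matrix:
R1 ← R1 / (-5/3).
R2 ← R2 + 3/2·R1.
R3 ← R3 + 2·R1.
R4 ← R4 − 5/3·R1.
R2 ← R2 / (41/60).
R1 ← R1 − 9/10·R2.
R3 ← R3 − 4/5·R2.
R4 ← R4 + 17/6·R2.
R3 ← R3 / (1/6).
R1 ← R1 − 5/2·R3.
R2 ← R2 + 3·R3.
R4 ← R4 + 95/12·R3.
R4 ← R4 / (-7705/123).
R1 ← R1 − 854/41·R4.
R2 ← R2 + 987/41·R4.
R3 ← R3 + 356/41·R4.
Reading off the reduced rows gives x = 1, y = -6/5, z = -2/3, w = -12/5.

x = 1, y = -6/5, z = -2/3, w = -12/5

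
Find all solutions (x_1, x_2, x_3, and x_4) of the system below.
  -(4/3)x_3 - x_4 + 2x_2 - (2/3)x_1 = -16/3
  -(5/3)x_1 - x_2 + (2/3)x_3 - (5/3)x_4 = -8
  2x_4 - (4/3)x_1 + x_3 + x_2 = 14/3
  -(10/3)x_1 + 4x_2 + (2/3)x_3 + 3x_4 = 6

no solution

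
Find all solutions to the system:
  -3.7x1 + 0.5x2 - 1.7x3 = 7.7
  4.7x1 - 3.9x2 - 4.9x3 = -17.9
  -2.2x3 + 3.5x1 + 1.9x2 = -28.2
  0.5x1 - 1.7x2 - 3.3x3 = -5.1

Row-reduce the augmented matrix:
R1 ← R1 / (-37/10).
R2 ← R2 − 47/10·R1.
R3 ← R3 − 7/2·R1.
R4 ← R4 − 1/2·R1.
R2 ← R2 / (-604/185).
R1 ← R1 + 5/37·R2.
R3 ← R3 − 439/185·R2.
R4 ← R4 + 302/185·R2.
R3 ← R3 / (-6749/755).
R1 ← R1 − 227/302·R3.
R2 ← R2 − 653/302·R3.
R4 reduces to 0 = 0, so the extra equation is consistent.
Reading off the reduced rows gives x1 = -4, x2 = -4, x3 = 3.

x1 = -4, x2 = -4, x3 = 3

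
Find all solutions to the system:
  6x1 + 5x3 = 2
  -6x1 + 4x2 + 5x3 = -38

Row-reduce:
R1 ← R1 / (6).
R2 ← R2 + 6·R1.
R2 ← R2 / (4).
Rank is 2 with 3 unknowns, leaving x3 free.

infinitely many solutions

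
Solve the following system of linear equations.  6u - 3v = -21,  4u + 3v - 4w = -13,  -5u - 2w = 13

u = -3, v = 1, w = 1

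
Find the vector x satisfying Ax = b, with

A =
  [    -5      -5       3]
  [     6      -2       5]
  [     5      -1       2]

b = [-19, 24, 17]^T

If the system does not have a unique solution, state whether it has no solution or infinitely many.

x_1 = 3, x_2 = 2, x_3 = 2

Row-reduce the augmented matrix:
R1 ← R1 / (-5).
R2 ← R2 − 6·R1.
R3 ← R3 − 5·R1.
R2 ← R2 / (-8).
R1 ← R1 − 1·R2.
R3 ← R3 + 6·R2.
R3 ← R3 / (-29/20).
R1 ← R1 − 19/40·R3.
R2 ← R2 + 43/40·R3.
Reading off the reduced rows gives x_1 = 3, x_2 = 2, x_3 = 2.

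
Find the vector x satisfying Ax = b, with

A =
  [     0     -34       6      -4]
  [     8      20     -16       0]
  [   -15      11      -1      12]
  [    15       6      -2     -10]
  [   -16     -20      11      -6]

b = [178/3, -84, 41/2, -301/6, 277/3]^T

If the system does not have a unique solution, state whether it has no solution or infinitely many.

x_1 = -5/2, x_2 = -4/3, x_3 = 7/3, x_4 = 0

Row-reduce the augmented matrix:
Swap R1 and R2.
R1 ← R1 / (8).
R3 ← R3 + 15·R1.
R4 ← R4 − 15·R1.
R5 ← R5 + 16·R1.
R2 ← R2 / (-34).
R1 ← R1 − 5/2·R2.
R3 ← R3 − 97/2·R2.
R4 ← R4 + 63/2·R2.
R5 ← R5 − 20·R2.
R3 ← R3 / (-763/34).
R1 ← R1 + 53/34·R3.
R2 ← R2 + 3/17·R3.
R4 ← R4 − 763/34·R3.
R5 ← R5 + 297/17·R3.
Swap R4 and R5.
R4 ← R4 / (-10112/763).
R1 ← R1 + 558/763·R4.
R2 ← R2 − 52/763·R4.
R3 ← R3 + 214/763·R4.
R5 reduces to 0 = 0, so the extra equation is consistent.
Reading off the reduced rows gives x_1 = -5/2, x_2 = -4/3, x_3 = 7/3, x_4 = 0.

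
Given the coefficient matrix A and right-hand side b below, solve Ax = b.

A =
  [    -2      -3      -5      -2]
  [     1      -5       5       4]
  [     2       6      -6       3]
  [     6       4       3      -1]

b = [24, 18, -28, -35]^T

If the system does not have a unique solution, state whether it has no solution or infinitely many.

x_1 = -2, x_2 = -5, x_3 = -1, x_4 = 0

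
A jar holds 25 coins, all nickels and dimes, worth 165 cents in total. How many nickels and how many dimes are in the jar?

nickels: 17, dimes: 8

Let n = nickels, d = dimes.
  n + d = 25
  5n + 10d = 165
Row-reduce the augmented matrix:
R2 ← R2 − 5·R1.
R2 ← R2 / (5).
R1 ← R1 − 1·R2.
Reading off the reduced rows gives n = 17, d = 8.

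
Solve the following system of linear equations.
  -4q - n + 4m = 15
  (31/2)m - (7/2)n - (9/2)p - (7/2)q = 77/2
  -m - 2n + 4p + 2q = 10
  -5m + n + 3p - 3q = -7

Row-reduce:
R1 ← R1 / (4).
R2 ← R2 − 31/2·R1.
R3 ← R3 + 1·R1.
R4 ← R4 + 5·R1.
R2 ← R2 / (3/8).
R1 ← R1 + 1/4·R2.
R3 ← R3 + 9/4·R2.
R4 ← R4 + 1/4·R2.
R3 ← R3 / (-23).
R1 ← R1 + 3·R3.
R2 ← R2 + 12·R3.
Row 4 reduces to 0 = -4/3, a contradiction. The system is inconsistent.

no solution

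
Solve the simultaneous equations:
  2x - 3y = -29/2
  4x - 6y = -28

Row-reduce:
R1 ← R1 / (2).
R2 ← R2 − 4·R1.
Row 2 reduces to 0 = 1, a contradiction. The system is inconsistent.

no solution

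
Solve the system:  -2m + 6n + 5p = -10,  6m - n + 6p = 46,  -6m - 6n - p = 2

m = 3, n = -4, p = 4

Row-reduce the augmented matrix:
R1 ← R1 / (-2).
R2 ← R2 − 6·R1.
R3 ← R3 + 6·R1.
R2 ← R2 / (17).
R1 ← R1 + 3·R2.
R3 ← R3 + 24·R2.
R3 ← R3 / (232/17).
R1 ← R1 − 41/34·R3.
R2 ← R2 − 21/17·R3.
Reading off the reduced rows gives m = 3, n = -4, p = 4.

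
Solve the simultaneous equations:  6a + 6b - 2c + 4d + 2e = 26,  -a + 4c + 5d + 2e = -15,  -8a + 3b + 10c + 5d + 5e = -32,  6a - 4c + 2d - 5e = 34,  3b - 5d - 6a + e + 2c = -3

no solution

Row-reduce:
R1 ← R1 / (6).
R2 ← R2 + 1·R1.
R3 ← R3 + 8·R1.
R4 ← R4 − 6·R1.
R5 ← R5 + 6·R1.
R1 ← R1 − 1·R2.
R3 ← R3 − 11·R2.
R4 ← R4 + 6·R2.
R5 ← R5 − 9·R2.
R3 ← R3 / (-33).
R1 ← R1 + 4·R3.
R2 ← R2 − 11/3·R3.
R4 ← R4 − 20·R3.
R5 ← R5 + 33·R3.
R4 ← R4 / (16/33).
R1 ← R1 − 43/33·R4.
R2 ← R2 + 1/9·R4.
R3 ← R3 − 52/33·R4.
Row 5 reduces to 0 = -1, a contradiction. The system is inconsistent.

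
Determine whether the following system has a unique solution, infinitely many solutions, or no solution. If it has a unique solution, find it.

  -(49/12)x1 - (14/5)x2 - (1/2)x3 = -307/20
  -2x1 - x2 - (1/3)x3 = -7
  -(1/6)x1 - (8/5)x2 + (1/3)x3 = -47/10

no solution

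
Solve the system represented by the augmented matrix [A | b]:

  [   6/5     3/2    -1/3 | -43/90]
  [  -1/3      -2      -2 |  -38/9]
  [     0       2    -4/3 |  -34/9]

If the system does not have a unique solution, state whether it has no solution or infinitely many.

Row-reduce the augmented matrix:
R1 ← R1 / (6/5).
R2 ← R2 + 1/3·R1.
R2 ← R2 / (-19/12).
R1 ← R1 − 5/4·R2.
R3 ← R3 − 2·R2.
R3 ← R3 / (-680/171).
R1 ← R1 + 110/57·R3.
R2 ← R2 − 226/171·R3.
Reading off the reduced rows gives x_1 = 2/3, x_2 = -1/3, x_3 = 7/3.

x_1 = 2/3, x_2 = -1/3, x_3 = 7/3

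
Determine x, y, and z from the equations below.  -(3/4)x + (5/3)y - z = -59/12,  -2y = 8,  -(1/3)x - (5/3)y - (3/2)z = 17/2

Row-reduce the augmented matrix:
R1 ← R1 / (-3/4).
R3 ← R3 + 1/3·R1.
R2 ← R2 / (-2).
R1 ← R1 + 20/9·R2.
R3 ← R3 + 65/27·R2.
R3 ← R3 / (-19/18).
R1 ← R1 − 4/3·R3.
Reading off the reduced rows gives x = -1, y = -4, z = -1.

x = -1, y = -4, z = -1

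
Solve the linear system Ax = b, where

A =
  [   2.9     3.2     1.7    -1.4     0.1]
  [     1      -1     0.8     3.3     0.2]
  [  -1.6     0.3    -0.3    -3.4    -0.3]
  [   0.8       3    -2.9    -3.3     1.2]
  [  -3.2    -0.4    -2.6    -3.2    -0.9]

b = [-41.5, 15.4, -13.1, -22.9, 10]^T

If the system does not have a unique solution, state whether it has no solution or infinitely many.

x_1 = -4, x_2 = -4, x_3 = -5, x_4 = 6, x_5 = -2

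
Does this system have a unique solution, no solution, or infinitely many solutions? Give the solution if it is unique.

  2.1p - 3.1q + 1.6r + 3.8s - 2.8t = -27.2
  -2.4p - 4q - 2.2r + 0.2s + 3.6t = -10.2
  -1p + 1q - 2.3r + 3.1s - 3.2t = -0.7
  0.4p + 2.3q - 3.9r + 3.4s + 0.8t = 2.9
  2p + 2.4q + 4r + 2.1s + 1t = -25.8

p = 2, q = 2, r = -5, s = -6, t = -2

Row-reduce the augmented matrix:
R1 ← R1 / (21/10).
R2 ← R2 + 12/5·R1.
R3 ← R3 + 1·R1.
R4 ← R4 − 2/5·R1.
R5 ← R5 − 2·R1.
R2 ← R2 / (-264/35).
R1 ← R1 + 31/21·R2.
R3 ← R3 + 10/21·R2.
R4 ← R4 − 607/210·R2.
R5 ← R5 − 562/105·R2.
R3 ← R3 / (-2999/1980).
R1 ← R1 − 661/792·R3.
R2 ← R2 − 13/264·R3.
R4 ← R4 + 34429/7920·R3.
R5 ← R5 − 4381/1980·R3.
R4 ← R4 / (-106169/11996).
R1 ← R1 − 20799/5998·R4.
R2 ← R2 + 2711/5998·R4.
R3 ← R3 + 9153/2999·R4.
R5 ← R5 − 253641/29990·R4.
R5 ← R5 / (11906263/1061690).
R1 ← R1 − 189529/106169·R5.
R2 ← R2 + 100363/106169·R5.
R3 ← R3 + 213901/106169·R5.
R4 ← R4 + 174781/106169·R5.
Reading off the reduced rows gives p = 2, q = 2, r = -5, s = -6, t = -2.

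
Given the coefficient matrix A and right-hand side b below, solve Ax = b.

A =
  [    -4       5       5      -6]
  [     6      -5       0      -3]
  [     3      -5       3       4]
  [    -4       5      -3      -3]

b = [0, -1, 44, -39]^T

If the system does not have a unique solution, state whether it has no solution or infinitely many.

Row-reduce the augmented matrix:
R1 ← R1 / (-4).
R2 ← R2 − 6·R1.
R3 ← R3 − 3·R1.
R4 ← R4 + 4·R1.
R2 ← R2 / (5/2).
R1 ← R1 + 5/4·R2.
R3 ← R3 + 5/4·R2.
R3 ← R3 / (21/2).
R1 ← R1 − 5/2·R3.
R2 ← R2 − 3·R3.
R4 ← R4 + 8·R3.
R4 ← R4 / (-41/21).
R1 ← R1 + 62/21·R4.
R2 ← R2 + 103/35·R4.
R3 ← R3 + 13/21·R4.
Reading off the reduced rows gives x_1 = -2, x_2 = -4, x_3 = 6, x_4 = 3.

x_1 = -2, x_2 = -4, x_3 = 6, x_4 = 3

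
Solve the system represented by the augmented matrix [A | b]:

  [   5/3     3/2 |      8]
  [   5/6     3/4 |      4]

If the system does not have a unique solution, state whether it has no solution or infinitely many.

infinitely many solutions

Row-reduce:
R1 ← R1 / (5/3).
R2 ← R2 − 5/6·R1.
Rank is 1 with 2 unknowns, leaving x_2 free.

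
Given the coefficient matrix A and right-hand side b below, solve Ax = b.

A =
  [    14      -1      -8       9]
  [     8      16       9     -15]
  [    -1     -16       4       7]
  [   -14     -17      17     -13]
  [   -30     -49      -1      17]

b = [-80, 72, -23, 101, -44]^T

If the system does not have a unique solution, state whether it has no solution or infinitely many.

Row-reduce:
R1 ← R1 / (14).
R2 ← R2 − 8·R1.
R3 ← R3 + 1·R1.
R4 ← R4 + 14·R1.
R5 ← R5 + 30·R1.
R2 ← R2 / (116/7).
R1 ← R1 + 1/14·R2.
R3 ← R3 + 225/14·R2.
R4 ← R4 + 18·R2.
R5 ← R5 + 358/7·R2.
R3 ← R3 / (3849/232).
R1 ← R1 + 119/232·R3.
R2 ← R2 − 95/116·R3.
R4 ← R4 − 1377/58·R3.
R5 ← R5 − 1377/58·R3.
R4 ← R4 / (-11369/1283).
R1 ← R1 − 725/3849·R4.
R2 ← R2 + 2419/3849·R4.
R3 ← R3 + 2759/3849·R4.
R5 ← R5 + 11369/1283·R4.
Row 5 reduces to 0 = -1, a contradiction. The system is inconsistent.

no solution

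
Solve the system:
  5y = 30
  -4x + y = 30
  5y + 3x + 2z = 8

x = -6, y = 6, z = -2

Row-reduce the augmented matrix:
Swap R1 and R2.
R1 ← R1 / (-4).
R3 ← R3 − 3·R1.
R2 ← R2 / (5).
R1 ← R1 + 1/4·R2.
R3 ← R3 − 23/4·R2.
R3 ← R3 / (2).
Reading off the reduced rows gives x = -6, y = 6, z = -2.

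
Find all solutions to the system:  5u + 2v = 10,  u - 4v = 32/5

u = 12/5, v = -1

From equation 2: u = 32/5 + 4·v.
Substitute into equation 1 and solve: v = -1.
Then u = 12/5.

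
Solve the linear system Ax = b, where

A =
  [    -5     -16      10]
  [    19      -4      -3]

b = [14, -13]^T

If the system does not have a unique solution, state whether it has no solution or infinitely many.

infinitely many solutions

Row-reduce:
R1 ← R1 / (-5).
R2 ← R2 − 19·R1.
R2 ← R2 / (-324/5).
R1 ← R1 − 16/5·R2.
Rank is 2 with 3 unknowns, leaving x_3 free.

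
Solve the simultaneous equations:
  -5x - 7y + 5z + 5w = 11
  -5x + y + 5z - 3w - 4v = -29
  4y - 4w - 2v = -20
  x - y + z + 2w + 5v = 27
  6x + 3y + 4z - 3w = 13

infinitely many solutions

Row-reduce:
R1 ← R1 / (-5).
R2 ← R2 + 5·R1.
R4 ← R4 − 1·R1.
R5 ← R5 − 6·R1.
R2 ← R2 / (8).
R1 ← R1 − 7/5·R2.
R3 ← R3 − 4·R2.
R4 ← R4 + 12/5·R2.
R5 ← R5 + 27/5·R2.
Swap R3 and R4.
R3 ← R3 / (2).
R1 ← R1 + 1·R3.
R5 ← R5 − 10·R3.
Swap R4 and R5.
R4 ← R4 / (-27/5).
R1 ← R1 − 7/10·R4.
R2 ← R2 + 1·R4.
R3 ← R3 − 3/10·R4.
Rank is 4 with 5 unknowns, leaving v free.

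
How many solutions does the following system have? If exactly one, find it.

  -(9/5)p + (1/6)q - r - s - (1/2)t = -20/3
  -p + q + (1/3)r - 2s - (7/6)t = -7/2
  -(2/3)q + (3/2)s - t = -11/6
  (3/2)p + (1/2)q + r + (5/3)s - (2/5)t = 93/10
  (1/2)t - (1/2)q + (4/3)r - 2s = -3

Row-reduce the augmented matrix:
R1 ← R1 / (-9/5).
R2 ← R2 + 1·R1.
R4 ← R4 − 3/2·R1.
R2 ← R2 / (49/54).
R1 ← R1 + 5/54·R2.
R3 ← R3 + 2/3·R2.
R4 ← R4 − 23/36·R2.
R5 ← R5 + 1/2·R2.
R3 ← R3 / (32/49).
R1 ← R1 − 95/147·R3.
R2 ← R2 − 48/49·R3.
R4 ← R4 + 45/98·R3.
R5 ← R5 − 268/147·R3.
R4 ← R4 / (829/384).
R1 ← R1 + 5/192·R4.
R2 ← R2 + 9/4·R4.
R3 ← R3 − 43/64·R4.
R5 ← R5 + 193/48·R4.
R5 ← R5 / (17449/8290).
R1 ← R1 − 4493/2487·R5.
R2 ← R2 − 372/4145·R5.
R3 ← R3 + 17493/8290·R5.
R4 ← R4 + 2598/4145·R5.
Reading off the reduced rows gives p = 0, q = 5, r = 3, s = 3, t = 3.

p = 0, q = 5, r = 3, s = 3, t = 3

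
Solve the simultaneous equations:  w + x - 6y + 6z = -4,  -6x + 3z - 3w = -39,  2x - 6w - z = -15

infinitely many solutions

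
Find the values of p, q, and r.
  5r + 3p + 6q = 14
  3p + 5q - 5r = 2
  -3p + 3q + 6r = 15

Row-reduce the augmented matrix:
R1 ← R1 / (3).
R2 ← R2 − 3·R1.
R3 ← R3 + 3·R1.
R2 ← R2 / (-1).
R1 ← R1 − 2·R2.
R3 ← R3 − 9·R2.
R3 ← R3 / (-79).
R1 ← R1 + 55/3·R3.
R2 ← R2 − 10·R3.
Reading off the reduced rows gives p = -1, q = 2, r = 1.

p = -1, q = 2, r = 1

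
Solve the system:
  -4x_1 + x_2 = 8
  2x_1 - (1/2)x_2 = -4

infinitely many solutions

Row-reduce:
R1 ← R1 / (-4).
R2 ← R2 − 2·R1.
Rank is 1 with 2 unknowns, leaving x_2 free.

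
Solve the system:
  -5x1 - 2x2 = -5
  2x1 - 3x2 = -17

Row-reduce the augmented matrix:
R1 ← R1 / (-5).
R2 ← R2 − 2·R1.
R2 ← R2 / (-19/5).
R1 ← R1 − 2/5·R2.
Reading off the reduced rows gives x1 = -1, x2 = 5.

x1 = -1, x2 = 5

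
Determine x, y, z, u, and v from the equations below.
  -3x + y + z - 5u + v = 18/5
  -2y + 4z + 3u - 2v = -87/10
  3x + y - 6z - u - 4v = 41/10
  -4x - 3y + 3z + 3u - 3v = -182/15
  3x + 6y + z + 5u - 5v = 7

Row-reduce the augmented matrix:
R1 ← R1 / (-3).
R3 ← R3 − 3·R1.
R4 ← R4 + 4·R1.
R5 ← R5 − 3·R1.
R2 ← R2 / (-2).
R1 ← R1 + 1/3·R2.
R3 ← R3 − 2·R2.
R4 ← R4 + 13/3·R2.
R5 ← R5 − 7·R2.
R3 ← R3 / (-1).
R1 ← R1 + 1·R3.
R2 ← R2 + 2·R3.
R4 ← R4 + 7·R3.
R5 ← R5 − 16·R3.
R4 ← R4 / (145/6).
R1 ← R1 − 25/6·R4.
R2 ← R2 − 9/2·R4.
R3 ← R3 − 3·R4.
R5 ← R5 + 75/2·R4.
R5 ← R5 / (-1064/29).
R1 ← R1 + 30/29·R5.
R2 ← R2 − 130/29·R5.
R3 ← R3 − 19/29·R5.
R4 ← R4 − 42/29·R5.
Reading off the reduced rows gives x = 1/3, y = 2, z = -1/2, u = -1/2, v = 3/5.

x = 1/3, y = 2, z = -1/2, u = -1/2, v = 3/5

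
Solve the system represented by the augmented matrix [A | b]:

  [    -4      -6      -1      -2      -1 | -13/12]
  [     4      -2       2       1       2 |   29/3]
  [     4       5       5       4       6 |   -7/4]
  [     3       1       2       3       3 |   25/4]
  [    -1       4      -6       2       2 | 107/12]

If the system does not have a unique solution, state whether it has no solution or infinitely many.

Row-reduce the augmented matrix:
R1 ← R1 / (-4).
R2 ← R2 − 4·R1.
R3 ← R3 − 4·R1.
R4 ← R4 − 3·R1.
R5 ← R5 + 1·R1.
R2 ← R2 / (-8).
R1 ← R1 − 3/2·R2.
R3 ← R3 + 1·R2.
R4 ← R4 + 7/2·R2.
R5 ← R5 − 11/2·R2.
R3 ← R3 / (31/8).
R1 ← R1 − 7/16·R3.
R2 ← R2 + 1/8·R3.
R4 ← R4 − 13/16·R3.
R5 ← R5 + 81/16·R3.
R4 ← R4 / (185/124).
R1 ← R1 − 9/124·R4.
R2 ← R2 − 6/31·R4.
R3 ← R3 − 17/31·R4.
R5 ← R5 − 569/124·R4.
R5 ← R5 / (1272/185).
R1 ← R1 + 28/185·R5.
R2 ← R2 + 13/185·R5.
R3 ← R3 − 179/185·R5.
R4 ← R4 − 98/185·R5.
Reading off the reduced rows gives x_1 = 9/4, x_2 = -3/2, x_3 = -9/4, x_4 = 3/2, x_5 = 1/3.

x_1 = 9/4, x_2 = -3/2, x_3 = -9/4, x_4 = 3/2, x_5 = 1/3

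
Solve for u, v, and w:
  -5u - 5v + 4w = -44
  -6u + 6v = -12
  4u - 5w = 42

u = 3, v = 1, w = -6

Row-reduce the augmented matrix:
R1 ← R1 / (-5).
R2 ← R2 + 6·R1.
R3 ← R3 − 4·R1.
R2 ← R2 / (12).
R1 ← R1 − 1·R2.
R3 ← R3 + 4·R2.
R3 ← R3 / (-17/5).
R1 ← R1 + 2/5·R3.
R2 ← R2 + 2/5·R3.
Reading off the reduced rows gives u = 3, v = 1, w = -6.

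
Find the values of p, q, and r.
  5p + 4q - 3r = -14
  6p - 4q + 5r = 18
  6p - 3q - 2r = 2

p = 0, q = -2, r = 2

Row-reduce the augmented matrix:
R1 ← R1 / (5).
R2 ← R2 − 6·R1.
R3 ← R3 − 6·R1.
R2 ← R2 / (-44/5).
R1 ← R1 − 4/5·R2.
R3 ← R3 + 39/5·R2.
R3 ← R3 / (-265/44).
R1 ← R1 − 2/11·R3.
R2 ← R2 + 43/44·R3.
Reading off the reduced rows gives p = 0, q = -2, r = 2.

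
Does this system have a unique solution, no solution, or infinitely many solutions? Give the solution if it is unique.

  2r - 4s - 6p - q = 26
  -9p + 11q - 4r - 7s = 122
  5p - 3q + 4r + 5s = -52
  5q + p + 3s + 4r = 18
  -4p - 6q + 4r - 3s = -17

p = -5, q = 6, r = -1, s = -1

Row-reduce the augmented matrix:
R1 ← R1 / (-6).
R2 ← R2 + 9·R1.
R3 ← R3 − 5·R1.
R4 ← R4 − 1·R1.
R5 ← R5 + 4·R1.
R2 ← R2 / (25/2).
R1 ← R1 − 1/6·R2.
R3 ← R3 + 23/6·R2.
R4 ← R4 − 29/6·R2.
R5 ← R5 + 16/3·R2.
R3 ← R3 / (88/25).
R1 ← R1 + 6/25·R3.
R2 ← R2 + 14/25·R3.
R4 ← R4 − 176/25·R3.
R5 ← R5 + 8/25·R3.
Swap R4 and R5.
R4 ← R4 / (-7/11).
R1 ← R1 − 17/22·R4.
R2 ← R2 − 3/22·R4.
R3 ← R3 − 17/44·R4.
R5 reduces to 0 = 0, so the extra equation is consistent.
Reading off the reduced rows gives p = -5, q = 6, r = -1, s = -1.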